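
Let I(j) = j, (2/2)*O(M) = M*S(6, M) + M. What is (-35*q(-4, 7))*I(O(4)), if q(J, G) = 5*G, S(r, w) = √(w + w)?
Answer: -4900 - 9800*√2 ≈ -18759.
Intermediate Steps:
S(r, w) = √2*√w (S(r, w) = √(2*w) = √2*√w)
O(M) = M + √2*M^(3/2) (O(M) = M*(√2*√M) + M = √2*M^(3/2) + M = M + √2*M^(3/2))
(-35*q(-4, 7))*I(O(4)) = (-175*7)*(4 + √2*4^(3/2)) = (-35*35)*(4 + √2*8) = -1225*(4 + 8*√2) = -4900 - 9800*√2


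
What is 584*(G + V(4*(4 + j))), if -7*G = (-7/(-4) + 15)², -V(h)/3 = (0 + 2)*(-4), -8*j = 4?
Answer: -131473/14 ≈ -9390.9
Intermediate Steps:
j = -½ (j = -⅛*4 = -½ ≈ -0.50000)
V(h) = 24 (V(h) = -3*(0 + 2)*(-4) = -6*(-4) = -3*(-8) = 24)
G = -4489/112 (G = -(-7/(-4) + 15)²/7 = -(-7*(-¼) + 15)²/7 = -(7/4 + 15)²/7 = -(67/4)²/7 = -⅐*4489/16 = -4489/112 ≈ -40.080)
584*(G + V(4*(4 + j))) = 584*(-4489/112 + 24) = 584*(-1801/112) = -131473/14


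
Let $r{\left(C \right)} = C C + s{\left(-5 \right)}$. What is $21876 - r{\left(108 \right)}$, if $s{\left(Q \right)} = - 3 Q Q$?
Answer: $10287$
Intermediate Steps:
$s{\left(Q \right)} = - 3 Q^{2}$
$r{\left(C \right)} = -75 + C^{2}$ ($r{\left(C \right)} = C C - 3 \left(-5\right)^{2} = C^{2} - 75 = -75 + C^{2}$)
$21876 - r{\left(108 \right)} = 21876 - \left(-75 + 108^{2}\right) = 21876 - \left(-75 + 11664\right) = 21876 - 11589 = 10287$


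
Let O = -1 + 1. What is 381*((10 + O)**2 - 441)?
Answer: -129921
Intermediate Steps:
O = 0
381*((10 + O)**2 - 441) = 381*((10 + 0)**2 - 441) = 381*(10**2 - 441) = 381*(100 - 441) = 381*(-341) = -129921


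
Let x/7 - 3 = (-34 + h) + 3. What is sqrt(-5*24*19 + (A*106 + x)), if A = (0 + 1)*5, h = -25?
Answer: I*sqrt(2121) ≈ 46.054*I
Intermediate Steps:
x = -371 (x = 21 + 7*((-34 - 25) + 3) = 21 + 7*(-59 + 3) = 21 + 7*(-56) = 21 - 392 = -371)
A = 5 (A = 1*5 = 5)
sqrt(-5*24*19 + (A*106 + x)) = sqrt(-5*24*19 + (5*106 - 371)) = sqrt(-120*19 + (530 - 371)) = sqrt(-2280 + 159) = sqrt(-2121) = I*sqrt(2121)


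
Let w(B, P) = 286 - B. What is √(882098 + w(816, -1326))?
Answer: 12*√6122 ≈ 938.92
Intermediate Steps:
√(882098 + w(816, -1326)) = √(882098 + (286 - 1*816)) = √(882098 + (286 - 816)) = √(882098 - 530) = √881568 = 12*√6122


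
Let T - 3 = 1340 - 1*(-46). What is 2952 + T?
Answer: 4341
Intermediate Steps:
T = 1389 (T = 3 + (1340 - 1*(-46)) = 3 + (1340 + 46) = 3 + 1386 = 1389)
2952 + T = 2952 + 1389 = 4341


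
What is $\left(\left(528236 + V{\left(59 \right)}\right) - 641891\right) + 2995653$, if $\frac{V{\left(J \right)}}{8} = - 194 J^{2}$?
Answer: $-2520514$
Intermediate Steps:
$V{\left(J \right)} = - 1552 J^{2}$ ($V{\left(J \right)} = 8 \left(- 194 J^{2}\right) = - 1552 J^{2}$)
$\left(\left(528236 + V{\left(59 \right)}\right) - 641891\right) + 2995653 = \left(\left(528236 - 1552 \cdot 59^{2}\right) - 641891\right) + 2995653 = \left(\left(528236 - 5402512\right) - 641891\right) + 2995653 = \left(-4874276 - 641891\right) + 2995653 = -5516167 + 2995653 = -2520514$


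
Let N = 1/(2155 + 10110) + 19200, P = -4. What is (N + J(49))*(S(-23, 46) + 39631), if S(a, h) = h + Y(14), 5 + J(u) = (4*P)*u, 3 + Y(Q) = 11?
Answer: 1792261240292/2453 ≈ 7.3064e+8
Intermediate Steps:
Y(Q) = 8 (Y(Q) = -3 + 11 = 8)
J(u) = -5 - 16*u (J(u) = -5 + (4*(-4))*u = -5 - 16*u)
N = 235488001/12265 (N = 1/12265 + 19200 = 235488001/12265 ≈ 19200.)
S(a, h) = 8 + h (S(a, h) = h + 8 = 8 + h)
(N + J(49))*(S(-23, 46) + 39631) = (235488001/12265 + (-5 - 16*49))*((8 + 46) + 39631) = (235488001/12265 + (-5 - 784))*(54 + 39631) = (235488001/12265 - 789)*39685 = (225810916/12265)*39685 = 1792261240292/2453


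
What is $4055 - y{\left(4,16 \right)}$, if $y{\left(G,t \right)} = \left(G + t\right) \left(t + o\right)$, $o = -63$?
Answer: $4995$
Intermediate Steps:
$y{\left(G,t \right)} = \left(-63 + t\right) \left(G + t\right)$ ($y{\left(G,t \right)} = \left(G + t\right) \left(t - 63\right) = \left(G + t\right) \left(-63 + t\right) = \left(-63 + t\right) \left(G + t\right)$)
$4055 - y{\left(4,16 \right)} = 4055 - \left(16^{2} - 252 - 1008 + 4 \cdot 16\right) = 4055 - \left(256 - 252 - 1008 + 64\right) = 4055 - -940 = 4055 + 940 = 4995$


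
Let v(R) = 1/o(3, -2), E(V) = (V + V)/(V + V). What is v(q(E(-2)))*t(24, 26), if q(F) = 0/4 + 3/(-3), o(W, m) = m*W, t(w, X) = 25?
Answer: -25/6 ≈ -4.1667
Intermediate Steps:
E(V) = 1 (E(V) = (2*V)/((2*V)) = (2*V)*(1/(2*V)) = 1)
o(W, m) = W*m
q(F) = -1 (q(F) = 0*(¼) + 3*(-⅓) = 0 - 1 = -1)
v(R) = -⅙ (v(R) = 1/(3*(-2)) = 1/(-6) = -⅙)
v(q(E(-2)))*t(24, 26) = -⅙*25 = -25/6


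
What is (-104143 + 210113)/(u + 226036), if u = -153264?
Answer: 52985/36386 ≈ 1.4562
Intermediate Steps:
(-104143 + 210113)/(u + 226036) = (-104143 + 210113)/(-153264 + 226036) = 105970/72772 = 105970*(1/72772) = 52985/36386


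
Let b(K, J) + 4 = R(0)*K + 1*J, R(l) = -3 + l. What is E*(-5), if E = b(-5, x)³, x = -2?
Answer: -3645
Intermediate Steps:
b(K, J) = -4 + J - 3*K (b(K, J) = -4 + ((-3 + 0)*K + 1*J) = -4 + (-3*K + J) = -4 + (J - 3*K) = -4 + J - 3*K)
E = 729 (E = (-4 - 2 - 3*(-5))³ = (-4 - 2 + 15)³ = 9³ = 729)
E*(-5) = 729*(-5) = -3645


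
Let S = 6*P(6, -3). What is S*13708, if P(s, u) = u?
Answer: -246744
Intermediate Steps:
S = -18 (S = 6*(-3) = -18)
S*13708 = -18*13708 = -246744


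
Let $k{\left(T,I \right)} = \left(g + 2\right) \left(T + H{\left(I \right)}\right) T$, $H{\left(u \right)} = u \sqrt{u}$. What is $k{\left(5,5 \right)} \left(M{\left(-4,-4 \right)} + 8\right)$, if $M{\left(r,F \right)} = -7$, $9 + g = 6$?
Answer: $-25 - 25 \sqrt{5} \approx -80.902$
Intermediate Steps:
$g = -3$ ($g = -9 + 6 = -3$)
$H{\left(u \right)} = u^{\frac{3}{2}}$
$k{\left(T,I \right)} = T \left(- T - I^{\frac{3}{2}}\right)$ ($k{\left(T,I \right)} = \left(-3 + 2\right) \left(T + I^{\frac{3}{2}}\right) T = - (T + I^{\frac{3}{2}}) T = \left(- T - I^{\frac{3}{2}}\right) T = T \left(- T - I^{\frac{3}{2}}\right)$)
$k{\left(5,5 \right)} \left(M{\left(-4,-4 \right)} + 8\right) = 5 \left(\left(-1\right) 5 - 5^{\frac{3}{2}}\right) \left(-7 + 8\right) = 5 \left(-5 - 5 \sqrt{5}\right) 1 = \left(-25 - 25 \sqrt{5}\right) 1 = -25 - 25 \sqrt{5}$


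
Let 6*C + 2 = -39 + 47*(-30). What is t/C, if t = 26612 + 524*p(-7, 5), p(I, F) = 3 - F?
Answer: -153384/1451 ≈ -105.71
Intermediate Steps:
C = -1451/6 (C = -⅓ + (-39 + 47*(-30))/6 = -⅓ + (-39 - 1410)/6 = -⅓ + (⅙)*(-1449) = -⅓ - 483/2 = -1451/6 ≈ -241.83)
t = 25564 (t = 26612 + 524*(3 - 1*5) = 26612 + 524*(3 - 5) = 26612 + 524*(-2) = 26612 - 1048 = 25564)
t/C = 25564/(-1451/6) = 25564*(-6/1451) = -153384/1451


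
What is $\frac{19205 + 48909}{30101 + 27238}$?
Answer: $\frac{68114}{57339} \approx 1.1879$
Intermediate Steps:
$\frac{19205 + 48909}{30101 + 27238} = \frac{68114}{57339}$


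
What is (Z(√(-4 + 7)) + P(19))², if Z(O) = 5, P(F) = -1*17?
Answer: 144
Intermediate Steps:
P(F) = -17
(Z(√(-4 + 7)) + P(19))² = (5 - 17)² = (-12)² = 144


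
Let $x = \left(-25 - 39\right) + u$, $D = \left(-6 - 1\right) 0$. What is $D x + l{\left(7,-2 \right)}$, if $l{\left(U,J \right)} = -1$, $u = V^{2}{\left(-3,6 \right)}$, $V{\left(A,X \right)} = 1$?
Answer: $-1$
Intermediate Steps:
$D = 0$ ($D = \left(-7\right) 0 = 0$)
$u = 1$ ($u = 1^{2} = 1$)
$x = -63$ ($x = \left(-25 - 39\right) + 1 = -64 + 1 = -63$)
$D x + l{\left(7,-2 \right)} = 0 \left(-63\right) - 1 = 0 - 1 = -1$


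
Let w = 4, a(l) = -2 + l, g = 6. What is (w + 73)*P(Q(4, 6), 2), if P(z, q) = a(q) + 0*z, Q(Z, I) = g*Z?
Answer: 0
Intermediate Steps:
Q(Z, I) = 6*Z
P(z, q) = -2 + q (P(z, q) = (-2 + q) + 0*z = (-2 + q) + 0 = -2 + q)
(w + 73)*P(Q(4, 6), 2) = (4 + 73)*(-2 + 2) = 77*0 = 0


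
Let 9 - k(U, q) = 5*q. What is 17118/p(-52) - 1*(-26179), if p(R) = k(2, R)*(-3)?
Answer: 7036445/269 ≈ 26158.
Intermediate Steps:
k(U, q) = 9 - 5*q
p(R) = -27 + 15*R (p(R) = (9 - 5*R)*(-3) = -27 + 15*R)
17118/p(-52) - 1*(-26179) = 17118/(-27 + 15*(-52)) - 1*(-26179) = 17118/(-27 - 780) + 26179 = 17118/(-807) + 26179 = 17118*(-1/807) + 26179 = -5706/269 + 26179 = 7036445/269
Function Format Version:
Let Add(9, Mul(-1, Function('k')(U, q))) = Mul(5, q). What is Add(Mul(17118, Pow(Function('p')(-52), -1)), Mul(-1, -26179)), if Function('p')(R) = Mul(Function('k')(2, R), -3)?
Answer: Rational(7036445, 269) ≈ 26158.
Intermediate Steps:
Function('k')(U, q) = Add(9, Mul(-5, q)) (Function('k')(U, q) = Add(9, Mul(-1, Mul(5, q))) = Add(9, Mul(-5, q)))
Function('p')(R) = Add(-27, Mul(15, R)) (Function('p')(R) = Mul(Add(9, Mul(-5, R)), -3) = Add(-27, Mul(15, R)))
Add(Mul(17118, Pow(Function('p')(-52), -1)), Mul(-1, -26179)) = Add(Mul(17118, Pow(Add(-27, Mul(15, -52)), -1)), Mul(-1, -26179)) = Add(Mul(17118, Pow(Add(-27, -780), -1)), 26179) = Add(Mul(17118, Pow(-807, -1)), 26179) = Add(Mul(17118, Rational(-1, 807)), 26179) = Add(Rational(-5706, 269), 26179) = Rational(7036445, 269)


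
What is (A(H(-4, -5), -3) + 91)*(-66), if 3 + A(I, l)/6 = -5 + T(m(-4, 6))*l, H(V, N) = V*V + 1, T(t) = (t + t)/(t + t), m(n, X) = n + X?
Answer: -1650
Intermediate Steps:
m(n, X) = X + n
T(t) = 1 (T(t) = (2*t)/((2*t)) = (2*t)*(1/(2*t)) = 1)
H(V, N) = 1 + V² (H(V, N) = V² + 1 = 1 + V²)
A(I, l) = -48 + 6*l (A(I, l) = -18 + 6*(-5 + 1*l) = -18 + 6*(-5 + l) = -18 + (-30 + 6*l) = -48 + 6*l)
(A(H(-4, -5), -3) + 91)*(-66) = ((-48 + 6*(-3)) + 91)*(-66) = ((-48 - 18) + 91)*(-66) = (-66 + 91)*(-66) = 25*(-66) = -1650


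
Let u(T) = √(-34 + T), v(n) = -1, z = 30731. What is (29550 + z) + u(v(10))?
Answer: 60281 + I*√35 ≈ 60281.0 + 5.9161*I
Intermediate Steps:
(29550 + z) + u(v(10)) = (29550 + 30731) + √(-34 - 1) = 60281 + √(-35) = 60281 + I*√35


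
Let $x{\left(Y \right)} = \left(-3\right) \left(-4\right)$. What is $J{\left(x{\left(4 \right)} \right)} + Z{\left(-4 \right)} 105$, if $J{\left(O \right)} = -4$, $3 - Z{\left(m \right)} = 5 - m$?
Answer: $-634$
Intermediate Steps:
$x{\left(Y \right)} = 12$
$Z{\left(m \right)} = -2 + m$ ($Z{\left(m \right)} = 3 - \left(5 - m\right) = 3 + \left(-5 + m\right) = -2 + m$)
$J{\left(x{\left(4 \right)} \right)} + Z{\left(-4 \right)} 105 = -4 + \left(-2 - 4\right) 105 = -4 - 630 = -634$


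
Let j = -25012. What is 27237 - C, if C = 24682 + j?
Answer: 27567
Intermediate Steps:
C = -330 (C = 24682 - 25012 = -330)
27237 - C = 27237 - 1*(-330) = 27237 + 330 = 27567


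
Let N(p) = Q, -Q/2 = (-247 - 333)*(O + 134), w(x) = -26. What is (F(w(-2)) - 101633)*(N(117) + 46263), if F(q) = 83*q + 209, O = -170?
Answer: -466429746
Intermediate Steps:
Q = -41760 (Q = -2*(-247 - 333)*(-170 + 134) = -(-1160)*(-36) = -2*20880 = -41760)
N(p) = -41760
F(q) = 209 + 83*q
(F(w(-2)) - 101633)*(N(117) + 46263) = ((209 + 83*(-26)) - 101633)*(-41760 + 46263) = ((209 - 2158) - 101633)*4503 = (-1949 - 101633)*4503 = -103582*4503 = -466429746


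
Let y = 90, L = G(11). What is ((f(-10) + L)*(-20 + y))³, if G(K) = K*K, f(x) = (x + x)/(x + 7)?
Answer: 19270387241000/27 ≈ 7.1372e+11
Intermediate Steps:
f(x) = 2*x/(7 + x) (f(x) = (2*x)/(7 + x) = 2*x/(7 + x))
G(K) = K²
L = 121 (L = 11² = 121)
((f(-10) + L)*(-20 + y))³ = ((2*(-10)/(7 - 10) + 121)*(-20 + 90))³ = ((2*(-10)/(-3) + 121)*70)³ = ((2*(-10)*(-⅓) + 121)*70)³ = ((20/3 + 121)*70)³ = ((383/3)*70)³ = (26810/3)³ = 19270387241000/27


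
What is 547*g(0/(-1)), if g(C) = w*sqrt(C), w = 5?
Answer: 0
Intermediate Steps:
g(C) = 5*sqrt(C)
547*g(0/(-1)) = 547*(5*sqrt(0/(-1))) = 547*(5*sqrt(0*(-1))) = 547*(5*sqrt(0)) = 547*(5*0) = 547*0 = 0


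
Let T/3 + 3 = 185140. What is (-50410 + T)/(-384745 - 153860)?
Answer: -505001/538605 ≈ -0.93761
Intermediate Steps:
T = 555411 (T = -9 + 3*185140 = -9 + 555420 = 555411)
(-50410 + T)/(-384745 - 153860) = (-50410 + 555411)/(-384745 - 153860) = 505001/(-538605) = 505001*(-1/538605) = -505001/538605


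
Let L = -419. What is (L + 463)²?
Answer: 1936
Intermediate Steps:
(L + 463)² = (-419 + 463)² = 44² = 1936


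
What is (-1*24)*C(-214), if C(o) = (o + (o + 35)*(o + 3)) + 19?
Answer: -901776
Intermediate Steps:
C(o) = 19 + o + (3 + o)*(35 + o) (C(o) = (o + (35 + o)*(3 + o)) + 19 = (o + (3 + o)*(35 + o)) + 19 = 19 + o + (3 + o)*(35 + o))
(-1*24)*C(-214) = (-1*24)*(124 + (-214)² + 39*(-214)) = -24*(124 + 45796 - 8346) = -24*37574 = -901776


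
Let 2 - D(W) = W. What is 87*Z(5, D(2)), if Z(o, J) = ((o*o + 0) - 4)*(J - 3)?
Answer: -5481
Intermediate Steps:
D(W) = 2 - W
Z(o, J) = (-4 + o²)*(-3 + J) (Z(o, J) = ((o² + 0) - 4)*(-3 + J) = (o² - 4)*(-3 + J) = (-4 + o²)*(-3 + J))
87*Z(5, D(2)) = 87*(12 - 4*(2 - 1*2) - 3*5² + (2 - 1*2)*5²) = 87*(12 - 4*(2 - 2) - 3*25 + (2 - 2)*25) = 87*(12 - 4*0 - 75 + 0*25) = 87*(12 + 0 - 75 + 0) = 87*(-63) = -5481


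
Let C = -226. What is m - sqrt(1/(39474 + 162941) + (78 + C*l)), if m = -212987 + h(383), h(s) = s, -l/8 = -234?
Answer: -212604 - I*sqrt(17330839199979235)/202415 ≈ -2.126e+5 - 650.38*I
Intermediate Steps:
l = 1872 (l = -8*(-234) = 1872)
m = -212604 (m = -212987 + 383 = -212604)
m - sqrt(1/(39474 + 162941) + (78 + C*l)) = -212604 - sqrt(1/(39474 + 162941) + (78 - 226*1872)) = -212604 - sqrt(1/202415 + (78 - 423072)) = -212604 - sqrt(1/202415 - 422994) = -212604 - sqrt(-85620330509/202415) = -212604 - I*sqrt(17330839199979235)/202415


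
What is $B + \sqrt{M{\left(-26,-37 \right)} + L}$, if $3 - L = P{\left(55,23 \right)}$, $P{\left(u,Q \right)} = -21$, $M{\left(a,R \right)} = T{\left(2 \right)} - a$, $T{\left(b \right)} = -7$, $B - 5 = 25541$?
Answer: $25546 + \sqrt{43} \approx 25553.0$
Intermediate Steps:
$B = 25546$ ($B = 5 + 25541 = 25546$)
$M{\left(a,R \right)} = -7 - a$
$L = 24$ ($L = 3 - -21 = 3 + 21 = 24$)
$B + \sqrt{M{\left(-26,-37 \right)} + L} = 25546 + \sqrt{\left(-7 - -26\right) + 24} = 25546 + \sqrt{\left(-7 + 26\right) + 24} = 25546 + \sqrt{19 + 24} = 25546 + \sqrt{43}$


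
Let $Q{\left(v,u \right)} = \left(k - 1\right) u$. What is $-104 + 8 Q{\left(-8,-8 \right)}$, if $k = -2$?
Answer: $88$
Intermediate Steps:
$Q{\left(v,u \right)} = - 3 u$ ($Q{\left(v,u \right)} = \left(-2 - 1\right) u = - 3 u$)
$-104 + 8 Q{\left(-8,-8 \right)} = -104 + 8 \left(\left(-3\right) \left(-8\right)\right) = -104 + 8 \cdot 24 = -104 + 192 = 88$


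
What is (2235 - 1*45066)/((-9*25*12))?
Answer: 4759/300 ≈ 15.863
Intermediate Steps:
(2235 - 1*45066)/((-9*25*12)) = (2235 - 45066)/((-225*12)) = -42831/(-2700) = -42831*(-1/2700) = 4759/300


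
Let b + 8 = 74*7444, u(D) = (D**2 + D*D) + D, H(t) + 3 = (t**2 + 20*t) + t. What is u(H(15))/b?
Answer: 192425/183616 ≈ 1.0480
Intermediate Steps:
H(t) = -3 + t**2 + 21*t (H(t) = -3 + ((t**2 + 20*t) + t) = -3 + (t**2 + 21*t) = -3 + t**2 + 21*t)
u(D) = D + 2*D**2 (u(D) = (D**2 + D**2) + D = 2*D**2 + D = D + 2*D**2)
b = 550848 (b = -8 + 74*7444 = -8 + 550856 = 550848)
u(H(15))/b = ((-3 + 15**2 + 21*15)*(1 + 2*(-3 + 15**2 + 21*15)))/550848 = ((-3 + 225 + 315)*(1 + 2*(-3 + 225 + 315)))*(1/550848) = (537*(1 + 2*537))*(1/550848) = (537*(1 + 1074))*(1/550848) = (537*1075)*(1/550848) = 577275*(1/550848) = 192425/183616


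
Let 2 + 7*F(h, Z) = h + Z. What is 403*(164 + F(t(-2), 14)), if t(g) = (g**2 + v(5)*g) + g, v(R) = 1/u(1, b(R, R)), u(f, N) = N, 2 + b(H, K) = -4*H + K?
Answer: 7961668/119 ≈ 66905.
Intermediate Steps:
b(H, K) = -2 + K - 4*H (b(H, K) = -2 + (-4*H + K) = -2 + (K - 4*H) = -2 + K - 4*H)
v(R) = 1/(-2 - 3*R) (v(R) = 1/(-2 + R - 4*R) = 1/(-2 - 3*R))
t(g) = g**2 + 16*g/17 (t(g) = (g**2 + (-1/(2 + 3*5))*g) + g = (g**2 + (-1/(2 + 15))*g) + g = (g**2 + (-1/17)*g) + g = (g**2 + (-1*1/17)*g) + g = (g**2 - g/17) + g = g**2 + 16*g/17)
F(h, Z) = -2/7 + Z/7 + h/7 (F(h, Z) = -2/7 + (h + Z)/7 = -2/7 + (Z + h)/7 = -2/7 + (Z/7 + h/7) = -2/7 + Z/7 + h/7)
403*(164 + F(t(-2), 14)) = 403*(164 + (-2/7 + (1/7)*14 + ((1/17)*(-2)*(16 + 17*(-2)))/7)) = 403*(164 + (-2/7 + 2 + ((1/17)*(-2)*(16 - 34))/7)) = 403*(164 + (-2/7 + 2 + ((1/17)*(-2)*(-18))/7)) = 403*(164 + (-2/7 + 2 + (1/7)*(36/17))) = 403*(164 + (-2/7 + 2 + 36/119)) = 403*(164 + 240/119) = 403*(19756/119) = 7961668/119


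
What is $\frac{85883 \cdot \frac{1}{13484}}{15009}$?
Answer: $\frac{85883}{202381356} \approx 0.00042436$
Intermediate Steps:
$\frac{85883 \cdot \frac{1}{13484}}{15009} = 85883 \cdot \frac{1}{13484} \cdot \frac{1}{15009} = \frac{85883}{13484} \cdot \frac{1}{15009} = \frac{85883}{202381356}$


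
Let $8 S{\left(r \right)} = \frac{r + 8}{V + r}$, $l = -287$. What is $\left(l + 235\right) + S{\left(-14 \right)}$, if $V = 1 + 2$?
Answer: $- \frac{2285}{44} \approx -51.932$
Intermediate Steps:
$V = 3$
$S{\left(r \right)} = \frac{8 + r}{8 \left(3 + r\right)}$ ($S{\left(r \right)} = \frac{\left(r + 8\right) \frac{1}{3 + r}}{8} = \frac{\left(8 + r\right) \frac{1}{3 + r}}{8} = \frac{\frac{1}{3 + r} \left(8 + r\right)}{8} = \frac{8 + r}{8 \left(3 + r\right)}$)
$\left(l + 235\right) + S{\left(-14 \right)} = \left(-287 + 235\right) + \frac{8 - 14}{8 \left(3 - 14\right)} = -52 + \frac{1}{8} \frac{1}{-11} \left(-6\right) = -52 + \frac{1}{8} \left(- \frac{1}{11}\right) \left(-6\right) = -52 + \frac{3}{44} = - \frac{2285}{44}$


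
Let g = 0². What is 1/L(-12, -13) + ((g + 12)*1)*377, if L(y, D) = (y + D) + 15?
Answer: 45239/10 ≈ 4523.9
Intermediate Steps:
L(y, D) = 15 + D + y (L(y, D) = (D + y) + 15 = 15 + D + y)
g = 0
1/L(-12, -13) + ((g + 12)*1)*377 = 1/(15 - 13 - 12) + ((0 + 12)*1)*377 = 1/(-10) + (12*1)*377 = -⅒ + 12*377 = -⅒ + 4524 = 45239/10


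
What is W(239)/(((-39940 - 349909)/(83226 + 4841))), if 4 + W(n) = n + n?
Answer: -41743758/389849 ≈ -107.08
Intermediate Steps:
W(n) = -4 + 2*n (W(n) = -4 + (n + n) = -4 + 2*n)
W(239)/(((-39940 - 349909)/(83226 + 4841))) = (-4 + 2*239)/(((-39940 - 349909)/(83226 + 4841))) = (-4 + 478)/((-389849/88067)) = 474/((-389849*1/88067)) = 474/(-389849/88067) = 474*(-88067/389849) = -41743758/389849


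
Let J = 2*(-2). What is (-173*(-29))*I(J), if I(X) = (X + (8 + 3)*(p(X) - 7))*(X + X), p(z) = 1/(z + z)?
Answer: 3306203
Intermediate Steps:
p(z) = 1/(2*z)
J = -4
I(X) = 2*X*(-77 + X + 11/(2*X)) (I(X) = (X + (8 + 3)*(1/(2*X) - 7))*(X + X) = (X + 11*(-7 + 1/(2*X)))*(2*X) = (X + (-77 + 11/(2*X)))*(2*X) = (-77 + X + 11/(2*X))*(2*X) = 2*X*(-77 + X + 11/(2*X)))
(-173*(-29))*I(J) = (-173*(-29))*(11 + 2*(-4)*(-77 - 4)) = 5017*(11 + 2*(-4)*(-81)) = 5017*(11 + 648) = 5017*659 = 3306203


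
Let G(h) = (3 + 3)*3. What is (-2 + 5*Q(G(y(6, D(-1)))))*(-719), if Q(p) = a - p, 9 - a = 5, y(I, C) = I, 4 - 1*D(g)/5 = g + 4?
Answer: 51768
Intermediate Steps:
D(g) = -5*g (D(g) = 20 - 5*(g + 4) = 20 - 5*(4 + g) = 20 + (-20 - 5*g) = -5*g)
a = 4 (a = 9 - 1*5 = 9 - 5 = 4)
G(h) = 18 (G(h) = 6*3 = 18)
Q(p) = 4 - p
(-2 + 5*Q(G(y(6, D(-1)))))*(-719) = (-2 + 5*(4 - 1*18))*(-719) = (-2 + 5*(4 - 18))*(-719) = (-2 + 5*(-14))*(-719) = (-2 - 70)*(-719) = -72*(-719) = 51768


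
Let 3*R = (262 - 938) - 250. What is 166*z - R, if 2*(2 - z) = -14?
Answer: 5408/3 ≈ 1802.7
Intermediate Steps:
z = 9 (z = 2 - ½*(-14) = 2 + 7 = 9)
R = -926/3 (R = ((262 - 938) - 250)/3 = (-676 - 250)/3 = (⅓)*(-926) = -926/3 ≈ -308.67)
166*z - R = 166*9 - 1*(-926/3) = 1494 + 926/3 = 5408/3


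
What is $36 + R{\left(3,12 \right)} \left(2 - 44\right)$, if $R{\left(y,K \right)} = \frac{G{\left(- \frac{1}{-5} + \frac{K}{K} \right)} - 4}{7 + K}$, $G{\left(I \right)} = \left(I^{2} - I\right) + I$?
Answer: $\frac{19788}{475} \approx 41.659$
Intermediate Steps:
$G{\left(I \right)} = I^{2}$
$R{\left(y,K \right)} = - \frac{64}{25 \left(7 + K\right)}$ ($R{\left(y,K \right)} = \frac{\left(- \frac{1}{-5} + \frac{K}{K}\right)^{2} - 4}{7 + K} = \frac{\left(\left(-1\right) \left(- \frac{1}{5}\right) + 1\right)^{2} - 4}{7 + K} = \frac{\left(\frac{1}{5} + 1\right)^{2} - 4}{7 + K} = \frac{\left(\frac{6}{5}\right)^{2} - 4}{7 + K} = \frac{\frac{36}{25} - 4}{7 + K} = - \frac{64}{25 \left(7 + K\right)}$)
$36 + R{\left(3,12 \right)} \left(2 - 44\right) = 36 + - \frac{64}{175 + 25 \cdot 12} \left(2 - 44\right) = 36 + - \frac{64}{175 + 300} \left(-42\right) = 36 + - \frac{64}{475} \left(-42\right) = 36 + \left(-64\right) \frac{1}{475} \left(-42\right) = 36 - - \frac{2688}{475} = 36 + \frac{2688}{475} = \frac{19788}{475}$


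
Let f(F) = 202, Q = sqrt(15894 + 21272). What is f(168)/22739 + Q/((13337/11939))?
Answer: 202/22739 + 11939*sqrt(37166)/13337 ≈ 172.59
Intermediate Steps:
Q = sqrt(37166) ≈ 192.78
f(168)/22739 + Q/((13337/11939)) = 202/22739 + sqrt(37166)/((13337/11939)) = 202*(1/22739) + sqrt(37166)/((13337*(1/11939))) = 202/22739 + sqrt(37166)/(13337/11939) = 202/22739 + sqrt(37166)*(11939/13337) = 202/22739 + 11939*sqrt(37166)/13337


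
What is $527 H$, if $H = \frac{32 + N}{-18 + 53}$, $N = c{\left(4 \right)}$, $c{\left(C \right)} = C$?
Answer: $\frac{18972}{35} \approx 542.06$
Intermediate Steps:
$N = 4$
$H = \frac{36}{35}$ ($H = \frac{32 + 4}{-18 + 53} = \frac{36}{35} \approx 1.0286$)
$527 H = 527 \cdot \frac{36}{35} = \frac{18972}{35}$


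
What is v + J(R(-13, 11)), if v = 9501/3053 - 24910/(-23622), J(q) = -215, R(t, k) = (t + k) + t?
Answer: -7602439919/36058983 ≈ -210.83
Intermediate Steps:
R(t, k) = k + 2*t (R(t, k) = (k + t) + t = k + 2*t)
v = 150241426/36058983 (v = 9501*(1/3053) - 24910*(-1/23622) = 9501/3053 + 12455/11811 = 150241426/36058983 ≈ 4.1665)
v + J(R(-13, 11)) = 150241426/36058983 - 215 = -7602439919/36058983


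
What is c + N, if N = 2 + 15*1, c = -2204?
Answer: -2187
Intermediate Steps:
N = 17 (N = 2 + 15 = 17)
c + N = -2204 + 17 = -2187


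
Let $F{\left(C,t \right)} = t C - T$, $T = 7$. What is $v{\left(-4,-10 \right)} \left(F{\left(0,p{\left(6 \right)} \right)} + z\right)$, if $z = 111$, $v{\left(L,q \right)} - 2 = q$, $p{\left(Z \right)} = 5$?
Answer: $-832$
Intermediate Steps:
$v{\left(L,q \right)} = 2 + q$
$F{\left(C,t \right)} = -7 + C t$ ($F{\left(C,t \right)} = t C - 7 = C t - 7 = -7 + C t$)
$v{\left(-4,-10 \right)} \left(F{\left(0,p{\left(6 \right)} \right)} + z\right) = \left(2 - 10\right) \left(\left(-7 + 0 \cdot 5\right) + 111\right) = - 8 \left(\left(-7 + 0\right) + 111\right) = - 8 \left(-7 + 111\right) = \left(-8\right) 104 = -832$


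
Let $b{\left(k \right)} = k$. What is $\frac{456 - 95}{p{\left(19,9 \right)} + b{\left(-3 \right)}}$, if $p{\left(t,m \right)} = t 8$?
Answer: $\frac{361}{149} \approx 2.4228$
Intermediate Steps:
$p{\left(t,m \right)} = 8 t$
$\frac{456 - 95}{p{\left(19,9 \right)} + b{\left(-3 \right)}} = \frac{456 - 95}{8 \cdot 19 - 3} = \frac{361}{152 - 3} = \frac{361}{149}$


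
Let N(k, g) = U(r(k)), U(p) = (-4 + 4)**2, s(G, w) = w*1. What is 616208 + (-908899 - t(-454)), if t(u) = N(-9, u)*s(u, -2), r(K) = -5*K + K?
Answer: -292691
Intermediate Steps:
s(G, w) = w
r(K) = -4*K
U(p) = 0 (U(p) = 0**2 = 0)
N(k, g) = 0
t(u) = 0 (t(u) = 0*(-2) = 0)
616208 + (-908899 - t(-454)) = 616208 + (-908899 - 1*0) = 616208 + (-908899 + 0) = 616208 - 908899 = -292691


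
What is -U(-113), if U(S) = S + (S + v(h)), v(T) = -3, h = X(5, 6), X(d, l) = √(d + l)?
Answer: 229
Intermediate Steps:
h = √11 (h = √(5 + 6) = √11 ≈ 3.3166)
U(S) = -3 + 2*S (U(S) = S + (S - 3) = S + (-3 + S) = -3 + 2*S)
-U(-113) = -(-3 + 2*(-113)) = -(-3 - 226) = -1*(-229) = 229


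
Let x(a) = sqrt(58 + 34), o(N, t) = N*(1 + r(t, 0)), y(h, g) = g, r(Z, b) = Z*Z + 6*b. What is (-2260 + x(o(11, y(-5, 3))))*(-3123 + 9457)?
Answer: -14314840 + 12668*sqrt(23) ≈ -1.4254e+7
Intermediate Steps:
r(Z, b) = Z**2 + 6*b
o(N, t) = N*(1 + t**2) (o(N, t) = N*(1 + (t**2 + 6*0)) = N*(1 + (t**2 + 0)) = N*(1 + t**2))
x(a) = 2*sqrt(23) (x(a) = sqrt(92) = 2*sqrt(23))
(-2260 + x(o(11, y(-5, 3))))*(-3123 + 9457) = (-2260 + 2*sqrt(23))*(-3123 + 9457) = (-2260 + 2*sqrt(23))*6334 = -14314840 + 12668*sqrt(23)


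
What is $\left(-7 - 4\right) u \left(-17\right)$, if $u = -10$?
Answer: $-1870$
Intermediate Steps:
$\left(-7 - 4\right) u \left(-17\right) = \left(-7 - 4\right) \left(-10\right) \left(-17\right) = \left(-11\right) \left(-10\right) \left(-17\right) = 110 \left(-17\right) = -1870$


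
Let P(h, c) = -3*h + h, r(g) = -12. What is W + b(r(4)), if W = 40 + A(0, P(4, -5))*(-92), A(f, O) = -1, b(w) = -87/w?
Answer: 557/4 ≈ 139.25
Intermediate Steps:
P(h, c) = -2*h
W = 132 (W = 40 - 1*(-92) = 40 + 92 = 132)
W + b(r(4)) = 132 - 87/(-12) = 132 - 87*(-1/12) = 132 + 29/4 = 557/4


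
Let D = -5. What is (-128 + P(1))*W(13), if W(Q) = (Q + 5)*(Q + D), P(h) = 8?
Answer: -17280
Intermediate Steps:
W(Q) = (-5 + Q)*(5 + Q) (W(Q) = (Q + 5)*(Q - 5) = (5 + Q)*(-5 + Q) = (-5 + Q)*(5 + Q))
(-128 + P(1))*W(13) = (-128 + 8)*(-25 + 13²) = -120*(-25 + 169) = -120*144 = -17280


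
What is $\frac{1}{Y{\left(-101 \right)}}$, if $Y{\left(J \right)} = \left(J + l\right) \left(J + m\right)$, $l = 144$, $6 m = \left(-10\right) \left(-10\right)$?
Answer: $- \frac{3}{10879} \approx -0.00027576$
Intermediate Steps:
$m = \frac{50}{3}$ ($m = \frac{\left(-10\right) \left(-10\right)}{6} = \frac{1}{6} \cdot 100 = \frac{50}{3} \approx 16.667$)
$Y{\left(J \right)} = \left(144 + J\right) \left(\frac{50}{3} + J\right)$ ($Y{\left(J \right)} = \left(J + 144\right) \left(J + \frac{50}{3}\right) = \left(144 + J\right) \left(\frac{50}{3} + J\right)$)
$\frac{1}{Y{\left(-101 \right)}} = \frac{1}{2400 + \left(-101\right)^{2} + \frac{482}{3} \left(-101\right)} = \frac{1}{2400 + 10201 - \frac{48682}{3}} = \frac{1}{- \frac{10879}{3}} = - \frac{3}{10879}$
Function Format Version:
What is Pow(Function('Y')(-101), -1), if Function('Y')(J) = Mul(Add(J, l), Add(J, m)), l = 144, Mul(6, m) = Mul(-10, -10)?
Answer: Rational(-3, 10879) ≈ -0.00027576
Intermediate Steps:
m = Rational(50, 3) (m = Mul(Rational(1, 6), Mul(-10, -10)) = Mul(Rational(1, 6), 100) = Rational(50, 3) ≈ 16.667)
Function('Y')(J) = Mul(Add(144, J), Add(Rational(50, 3), J)) (Function('Y')(J) = Mul(Add(J, 144), Add(J, Rational(50, 3))) = Mul(Add(144, J), Add(Rational(50, 3), J)))
Pow(Function('Y')(-101), -1) = Pow(Add(2400, Pow(-101, 2), Mul(Rational(482, 3), -101)), -1) = Pow(Add(2400, 10201, Rational(-48682, 3)), -1) = Pow(Rational(-10879, 3), -1) = Rational(-3, 10879)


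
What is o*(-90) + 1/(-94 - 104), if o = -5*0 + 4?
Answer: -71281/198 ≈ -360.00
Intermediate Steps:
o = 4 (o = 0 + 4 = 4)
o*(-90) + 1/(-94 - 104) = 4*(-90) + 1/(-94 - 104) = -360 + 1/(-198) = -360 - 1/198 = -71281/198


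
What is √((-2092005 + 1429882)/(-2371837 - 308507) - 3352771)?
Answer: I*√669086750714353854/446724 ≈ 1831.1*I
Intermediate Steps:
√((-2092005 + 1429882)/(-2371837 - 308507) - 3352771) = √(-662123/(-2680344) - 3352771) = √(-662123*(-1/2680344) - 3352771) = √(662123/2680344 - 3352771) = √(-8986578971101/2680344) = I*√669086750714353854/446724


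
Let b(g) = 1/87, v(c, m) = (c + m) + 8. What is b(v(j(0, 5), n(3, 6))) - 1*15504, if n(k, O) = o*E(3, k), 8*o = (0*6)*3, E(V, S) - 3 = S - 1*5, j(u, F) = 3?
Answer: -1348847/87 ≈ -15504.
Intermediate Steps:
E(V, S) = -2 + S (E(V, S) = 3 + (S - 1*5) = 3 + (S - 5) = 3 + (-5 + S) = -2 + S)
o = 0 (o = ((0*6)*3)/8 = (0*3)/8 = (1/8)*0 = 0)
n(k, O) = 0 (n(k, O) = 0*(-2 + k) = 0)
v(c, m) = 8 + c + m
b(g) = 1/87
b(v(j(0, 5), n(3, 6))) - 1*15504 = 1/87 - 1*15504 = 1/87 - 15504 = -1348847/87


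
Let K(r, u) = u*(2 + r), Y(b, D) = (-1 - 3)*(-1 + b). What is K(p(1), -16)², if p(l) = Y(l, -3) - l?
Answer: 256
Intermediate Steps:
Y(b, D) = 4 - 4*b (Y(b, D) = -4*(-1 + b) = 4 - 4*b)
p(l) = 4 - 5*l (p(l) = (4 - 4*l) - l = 4 - 5*l)
K(p(1), -16)² = (-16*(2 + (4 - 5*1)))² = (-16*(2 + (4 - 5)))² = (-16*(2 - 1))² = (-16*1)² = (-16)² = 256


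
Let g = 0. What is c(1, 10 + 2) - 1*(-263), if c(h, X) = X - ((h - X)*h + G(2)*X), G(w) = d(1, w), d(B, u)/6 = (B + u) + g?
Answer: 70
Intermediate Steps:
d(B, u) = 6*B + 6*u (d(B, u) = 6*((B + u) + 0) = 6*(B + u) = 6*B + 6*u)
G(w) = 6 + 6*w (G(w) = 6*1 + 6*w = 6 + 6*w)
c(h, X) = -17*X - h*(h - X) (c(h, X) = X - ((h - X)*h + (6 + 6*2)*X) = X - (h*(h - X) + (6 + 12)*X) = X - (h*(h - X) + 18*X) = X - (18*X + h*(h - X)) = X + (-18*X - h*(h - X)) = -17*X - h*(h - X))
c(1, 10 + 2) - 1*(-263) = (-1*1² - 17*(10 + 2) + (10 + 2)*1) - 1*(-263) = (-1*1 - 17*12 + 12*1) + 263 = (-1 - 204 + 12) + 263 = -193 + 263 = 70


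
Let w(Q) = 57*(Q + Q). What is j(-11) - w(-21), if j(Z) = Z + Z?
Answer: 2372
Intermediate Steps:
j(Z) = 2*Z
w(Q) = 114*Q (w(Q) = 57*(2*Q) = 114*Q)
j(-11) - w(-21) = 2*(-11) - 114*(-21) = -22 - 1*(-2394) = -22 + 2394 = 2372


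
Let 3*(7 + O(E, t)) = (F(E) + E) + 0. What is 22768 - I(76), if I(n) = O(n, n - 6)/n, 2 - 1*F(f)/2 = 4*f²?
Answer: 1745751/76 ≈ 22970.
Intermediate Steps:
F(f) = 4 - 8*f²
O(E, t) = -17/3 - 8*E²/3 + E/3 (O(E, t) = -7 + (((4 - 8*E²) + E) + 0)/3 = -7 + ((4 + E - 8*E²) + 0)/3 = -7 + (4 + E - 8*E²)/3 = -7 + (4/3 - 8*E²/3 + E/3) = -17/3 - 8*E²/3 + E/3)
I(n) = (-17/3 - 8*n²/3 + n/3)/n
22768 - I(76) = 22768 - (-17 + 76 - 8*76²)/(3*76) = 22768 - (-17 + 76 - 8*5776)/(3*76) = 22768 - (-17 + 76 - 46208)/(3*76) = 22768 - (-46149)/(3*76) = 22768 - 1*(-15383/76) = 22768 + 15383/76 = 1745751/76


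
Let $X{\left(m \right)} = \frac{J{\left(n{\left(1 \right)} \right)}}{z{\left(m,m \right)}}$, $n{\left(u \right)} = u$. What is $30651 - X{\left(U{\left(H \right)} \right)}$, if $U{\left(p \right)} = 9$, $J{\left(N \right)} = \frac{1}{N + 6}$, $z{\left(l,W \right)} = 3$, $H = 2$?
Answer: $\frac{643670}{21} \approx 30651.0$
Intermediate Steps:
$J{\left(N \right)} = \frac{1}{6 + N}$
$X{\left(m \right)} = \frac{1}{21}$ ($X{\left(m \right)} = \frac{1}{\left(6 + 1\right) 3} = \frac{1}{7} \cdot \frac{1}{3} = \frac{1}{21}$)
$30651 - X{\left(U{\left(H \right)} \right)} = 30651 - \frac{1}{21} = \frac{643670}{21}$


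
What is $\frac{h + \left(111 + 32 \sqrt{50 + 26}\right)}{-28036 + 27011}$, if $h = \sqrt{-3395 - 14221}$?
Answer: $- \frac{111}{1025} - \frac{64 \sqrt{19}}{1025} - \frac{4 i \sqrt{1101}}{1025} \approx -0.38046 - 0.12949 i$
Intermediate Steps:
$h = 4 i \sqrt{1101}$ ($h = \sqrt{-17616} = 4 i \sqrt{1101} \approx 132.73 i$)
$\frac{h + \left(111 + 32 \sqrt{50 + 26}\right)}{-28036 + 27011} = \frac{4 i \sqrt{1101} + \left(111 + 32 \sqrt{50 + 26}\right)}{-28036 + 27011} = \frac{4 i \sqrt{1101} + \left(111 + 32 \sqrt{76}\right)}{-1025} = \left(4 i \sqrt{1101} + \left(111 + 32 \cdot 2 \sqrt{19}\right)\right) \left(- \frac{1}{1025}\right) = \left(4 i \sqrt{1101} + \left(111 + 64 \sqrt{19}\right)\right) \left(- \frac{1}{1025}\right) = \left(111 + 64 \sqrt{19} + 4 i \sqrt{1101}\right) \left(- \frac{1}{1025}\right) = - \frac{111}{1025} - \frac{64 \sqrt{19}}{1025} - \frac{4 i \sqrt{1101}}{1025}$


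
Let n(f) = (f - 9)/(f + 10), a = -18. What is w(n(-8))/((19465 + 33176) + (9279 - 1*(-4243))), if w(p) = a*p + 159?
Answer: 312/66163 ≈ 0.0047156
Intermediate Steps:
n(f) = (-9 + f)/(10 + f)
w(p) = 159 - 18*p (w(p) = -18*p + 159 = 159 - 18*p)
w(n(-8))/((19465 + 33176) + (9279 - 1*(-4243))) = (159 - 18*(-9 - 8)/(10 - 8))/((19465 + 33176) + (9279 - 1*(-4243))) = (159 - 18*(-17)/2)/(52641 + (9279 + 4243)) = (159 - 9*(-17))/(52641 + 13522) = (159 - 18*(-17/2))/66163 = (159 + 153)*(1/66163) = 312*(1/66163) = 312/66163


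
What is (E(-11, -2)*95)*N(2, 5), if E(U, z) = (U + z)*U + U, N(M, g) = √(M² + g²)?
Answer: 12540*√29 ≈ 67530.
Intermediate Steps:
E(U, z) = U + U*(U + z) (E(U, z) = U*(U + z) + U = U + U*(U + z))
(E(-11, -2)*95)*N(2, 5) = (-11*(1 - 11 - 2)*95)*√(2² + 5²) = (-11*(-12)*95)*√(4 + 25) = (132*95)*√29 = 12540*√29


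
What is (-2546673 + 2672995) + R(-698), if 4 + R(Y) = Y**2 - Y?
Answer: 614220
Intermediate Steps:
R(Y) = -4 + Y**2 - Y (R(Y) = -4 + (Y**2 - Y) = -4 + Y**2 - Y)
(-2546673 + 2672995) + R(-698) = (-2546673 + 2672995) + (-4 + (-698)**2 - 1*(-698)) = 126322 + (-4 + 487204 + 698) = 126322 + 487898 = 614220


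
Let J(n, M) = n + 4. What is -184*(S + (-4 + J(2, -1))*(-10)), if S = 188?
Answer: -30912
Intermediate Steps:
J(n, M) = 4 + n
-184*(S + (-4 + J(2, -1))*(-10)) = -184*(188 + (-4 + (4 + 2))*(-10)) = -184*(188 + (-4 + 6)*(-10)) = -184*(188 + 2*(-10)) = -184*(188 - 20) = -184*168 = -30912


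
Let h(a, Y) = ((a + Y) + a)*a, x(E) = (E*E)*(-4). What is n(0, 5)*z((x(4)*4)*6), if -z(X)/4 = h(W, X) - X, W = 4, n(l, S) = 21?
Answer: 384384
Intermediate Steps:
x(E) = -4*E² (x(E) = E²*(-4) = -4*E²)
h(a, Y) = a*(Y + 2*a) (h(a, Y) = ((Y + a) + a)*a = (Y + 2*a)*a = a*(Y + 2*a))
z(X) = -128 - 12*X (z(X) = -4*(4*(X + 2*4) - X) = -4*(4*(X + 8) - X) = -4*(4*(8 + X) - X) = -4*((32 + 4*X) - X) = -4*(32 + 3*X) = -128 - 12*X)
n(0, 5)*z((x(4)*4)*6) = 21*(-128 - 12*-4*4²*4*6) = 21*(-128 - 12*-4*16*4*6) = 21*(-128 - 12*(-64*4)*6) = 21*(-128 - (-3072)*6) = 21*(-128 - 12*(-1536)) = 21*(-128 + 18432) = 21*18304 = 384384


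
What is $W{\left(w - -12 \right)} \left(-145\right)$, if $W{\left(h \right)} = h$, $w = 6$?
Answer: $-2610$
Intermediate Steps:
$W{\left(w - -12 \right)} \left(-145\right) = \left(6 - -12\right) \left(-145\right) = \left(6 + 12\right) \left(-145\right) = 18 \left(-145\right) = -2610$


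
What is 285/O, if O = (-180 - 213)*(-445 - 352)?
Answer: 95/104407 ≈ 0.00090990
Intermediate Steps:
O = 313221 (O = -393*(-797) = 313221)
285/O = 285/313221 = 285*(1/313221) = 95/104407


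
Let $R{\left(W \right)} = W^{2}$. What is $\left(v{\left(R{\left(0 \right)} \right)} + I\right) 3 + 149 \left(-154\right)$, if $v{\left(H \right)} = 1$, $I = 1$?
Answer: $-22940$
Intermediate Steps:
$\left(v{\left(R{\left(0 \right)} \right)} + I\right) 3 + 149 \left(-154\right) = \left(1 + 1\right) 3 + 149 \left(-154\right) = 2 \cdot 3 - 22946 = 6 - 22946 = -22940$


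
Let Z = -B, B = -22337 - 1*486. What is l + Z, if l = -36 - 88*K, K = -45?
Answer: 26747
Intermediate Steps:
B = -22823 (B = -22337 - 486 = -22823)
l = 3924 (l = -36 - 88*(-45) = -36 + 3960 = 3924)
Z = 22823 (Z = -1*(-22823) = 22823)
l + Z = 3924 + 22823 = 26747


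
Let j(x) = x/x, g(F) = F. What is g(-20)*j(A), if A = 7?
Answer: -20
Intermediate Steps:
j(x) = 1
g(-20)*j(A) = -20*1 = -20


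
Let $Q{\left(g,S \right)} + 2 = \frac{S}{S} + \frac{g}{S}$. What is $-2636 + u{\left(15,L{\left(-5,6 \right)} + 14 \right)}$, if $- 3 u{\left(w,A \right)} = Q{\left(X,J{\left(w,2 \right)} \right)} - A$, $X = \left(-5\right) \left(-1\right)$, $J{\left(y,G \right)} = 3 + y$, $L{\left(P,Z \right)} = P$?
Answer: $- \frac{142169}{54} \approx -2632.8$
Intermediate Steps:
$X = 5$
$Q{\left(g,S \right)} = -1 + \frac{g}{S}$ ($Q{\left(g,S \right)} = -2 + \left(\frac{S}{S} + \frac{g}{S}\right) = -2 + \left(1 + \frac{g}{S}\right) = -1 + \frac{g}{S}$)
$u{\left(w,A \right)} = \frac{A}{3} - \frac{2 - w}{3 \left(3 + w\right)}$ ($u{\left(w,A \right)} = - \frac{\frac{5 - \left(3 + w\right)}{3 + w} - A}{3} = - \frac{\frac{2 - w}{3 + w} - A}{3} = - \frac{- A + \frac{2 - w}{3 + w}}{3} = \frac{A}{3} - \frac{2 - w}{3 \left(3 + w\right)}$)
$-2636 + u{\left(15,L{\left(-5,6 \right)} + 14 \right)} = -2636 + \frac{-2 + 15 + \left(-5 + 14\right) \left(3 + 15\right)}{3 \left(3 + 15\right)} = -2636 + \frac{-2 + 15 + 9 \cdot 18}{3 \cdot 18} = -2636 + \frac{1}{3} \cdot \frac{1}{18} \left(-2 + 15 + 162\right) = -2636 + \frac{1}{3} \cdot \frac{1}{18} \cdot 175 = -2636 + \frac{175}{54} = - \frac{142169}{54}$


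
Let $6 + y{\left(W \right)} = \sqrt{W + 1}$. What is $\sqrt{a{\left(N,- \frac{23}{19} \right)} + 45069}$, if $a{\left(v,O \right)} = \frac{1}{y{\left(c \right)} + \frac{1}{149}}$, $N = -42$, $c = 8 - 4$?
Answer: $\frac{\sqrt{40246468 - 6715281 \sqrt{5}}}{\sqrt{893 - 149 \sqrt{5}}} \approx 212.29$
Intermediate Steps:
$c = 4$ ($c = 8 - 4 = 4$)
$y{\left(W \right)} = -6 + \sqrt{1 + W}$ ($y{\left(W \right)} = -6 + \sqrt{W + 1} = -6 + \sqrt{1 + W}$)
$a{\left(v,O \right)} = \frac{1}{- \frac{893}{149} + \sqrt{5}}$ ($a{\left(v,O \right)} = \frac{1}{\left(-6 + \sqrt{1 + 4}\right) + \frac{1}{149}} = \frac{1}{\left(-6 + \sqrt{5}\right) + \frac{1}{149}} = \frac{1}{- \frac{893}{149} + \sqrt{5}}$)
$\sqrt{a{\left(N,- \frac{23}{19} \right)} + 45069} = \sqrt{\left(- \frac{133057}{686444} - \frac{22201 \sqrt{5}}{686444}\right) + 45069} = \sqrt{\frac{30937211579}{686444} - \frac{22201 \sqrt{5}}{686444}}$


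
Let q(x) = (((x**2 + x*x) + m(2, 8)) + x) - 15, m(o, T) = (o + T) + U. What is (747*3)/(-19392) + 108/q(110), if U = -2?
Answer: -5818743/52364864 ≈ -0.11112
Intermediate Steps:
m(o, T) = -2 + T + o (m(o, T) = (o + T) - 2 = (T + o) - 2 = -2 + T + o)
q(x) = -7 + x + 2*x**2 (q(x) = (((x**2 + x*x) + (-2 + 8 + 2)) + x) - 15 = (((x**2 + x**2) + 8) + x) - 15 = ((2*x**2 + 8) + x) - 15 = ((8 + 2*x**2) + x) - 15 = (8 + x + 2*x**2) - 15 = -7 + x + 2*x**2)
(747*3)/(-19392) + 108/q(110) = (747*3)/(-19392) + 108/(-7 + 110 + 2*110**2) = 2241*(-1/19392) + 108/(-7 + 110 + 2*12100) = -747/6464 + 108/(-7 + 110 + 24200) = -747/6464 + 108/24303 = -747/6464 + 108*(1/24303) = -747/6464 + 36/8101 = -5818743/52364864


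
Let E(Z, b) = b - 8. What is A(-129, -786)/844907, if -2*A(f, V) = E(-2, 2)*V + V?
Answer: -1965/844907 ≈ -0.0023257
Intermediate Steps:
E(Z, b) = -8 + b
A(f, V) = 5*V/2 (A(f, V) = -((-8 + 2)*V + V)/2 = -(-6*V + V)/2 = -(-5)*V/2 = 5*V/2)
A(-129, -786)/844907 = ((5/2)*(-786))/844907 = -1965*1/844907 = -1965/844907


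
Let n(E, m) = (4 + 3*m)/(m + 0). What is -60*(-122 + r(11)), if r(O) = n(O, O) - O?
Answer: 85560/11 ≈ 7778.2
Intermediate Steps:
n(E, m) = (4 + 3*m)/m
r(O) = 3 - O + 4/O (r(O) = (3 + 4/O) - O = 3 - O + 4/O)
-60*(-122 + r(11)) = -60*(-122 + (3 - 1*11 + 4/11)) = -60*(-122 + (3 - 11 + 4*(1/11))) = -60*(-122 + (3 - 11 + 4/11)) = -60*(-122 - 84/11) = -60*(-1426/11) = 85560/11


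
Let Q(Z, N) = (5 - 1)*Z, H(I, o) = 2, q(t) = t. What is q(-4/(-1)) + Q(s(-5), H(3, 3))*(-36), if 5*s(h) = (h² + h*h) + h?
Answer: -1292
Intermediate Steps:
s(h) = h/5 + 2*h²/5 (s(h) = ((h² + h*h) + h)/5 = ((h² + h²) + h)/5 = (2*h² + h)/5 = (h + 2*h²)/5 = h/5 + 2*h²/5)
Q(Z, N) = 4*Z
q(-4/(-1)) + Q(s(-5), H(3, 3))*(-36) = -4/(-1) + (4*((⅕)*(-5)*(1 + 2*(-5))))*(-36) = -4*(-1) + (4*((⅕)*(-5)*(1 - 10)))*(-36) = 4 + (4*((⅕)*(-5)*(-9)))*(-36) = 4 + (4*9)*(-36) = 4 + 36*(-36) = 4 - 1296 = -1292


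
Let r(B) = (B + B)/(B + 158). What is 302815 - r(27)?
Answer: 56020721/185 ≈ 3.0281e+5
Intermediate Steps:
r(B) = 2*B/(158 + B) (r(B) = (2*B)/(158 + B) = 2*B/(158 + B))
302815 - r(27) = 302815 - 2*27/(158 + 27) = 302815 - 2*27/185 = 302815 - 1*54/185 = 302815 - 54/185 = 56020721/185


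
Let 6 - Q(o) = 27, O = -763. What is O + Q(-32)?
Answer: -784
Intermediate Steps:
Q(o) = -21 (Q(o) = 6 - 1*27 = 6 - 27 = -21)
O + Q(-32) = -763 - 21 = -784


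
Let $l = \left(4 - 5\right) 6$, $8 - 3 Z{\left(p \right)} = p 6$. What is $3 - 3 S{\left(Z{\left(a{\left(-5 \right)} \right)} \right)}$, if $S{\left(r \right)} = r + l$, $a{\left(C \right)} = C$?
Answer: $-17$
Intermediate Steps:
$Z{\left(p \right)} = \frac{8}{3} - 2 p$ ($Z{\left(p \right)} = \frac{8}{3} - \frac{p 6}{3} = \frac{8}{3} - \frac{6 p}{3} = \frac{8}{3} - 2 p$)
$l = -6$ ($l = \left(-1\right) 6 = -6$)
$S{\left(r \right)} = -6 + r$ ($S{\left(r \right)} = r - 6 = -6 + r$)
$3 - 3 S{\left(Z{\left(a{\left(-5 \right)} \right)} \right)} = 3 - 3 \left(-6 + \left(\frac{8}{3} - -10\right)\right) = 3 - 3 \left(-6 + \left(\frac{8}{3} + 10\right)\right) = 3 - 3 \left(-6 + \frac{38}{3}\right) = 3 - 20 = -17$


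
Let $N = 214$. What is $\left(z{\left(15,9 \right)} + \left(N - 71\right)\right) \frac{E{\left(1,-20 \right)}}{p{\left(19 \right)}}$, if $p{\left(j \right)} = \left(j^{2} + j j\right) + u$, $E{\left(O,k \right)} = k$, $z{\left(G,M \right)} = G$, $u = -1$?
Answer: $- \frac{3160}{721} \approx -4.3828$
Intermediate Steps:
$p{\left(j \right)} = -1 + 2 j^{2}$ ($p{\left(j \right)} = \left(j^{2} + j j\right) - 1 = \left(j^{2} + j^{2}\right) - 1 = 2 j^{2} - 1 = -1 + 2 j^{2}$)
$\left(z{\left(15,9 \right)} + \left(N - 71\right)\right) \frac{E{\left(1,-20 \right)}}{p{\left(19 \right)}} = \left(15 + \left(214 - 71\right)\right) \left(- \frac{20}{-1 + 2 \cdot 19^{2}}\right) = \left(15 + \left(214 - 71\right)\right) \left(- \frac{20}{-1 + 2 \cdot 361}\right) = \left(15 + 143\right) \left(- \frac{20}{-1 + 722}\right) = 158 \left(- \frac{20}{721}\right) = - \frac{3160}{721}$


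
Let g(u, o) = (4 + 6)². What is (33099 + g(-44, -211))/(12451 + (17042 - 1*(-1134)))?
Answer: 33199/30627 ≈ 1.0840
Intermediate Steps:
g(u, o) = 100 (g(u, o) = 10² = 100)
(33099 + g(-44, -211))/(12451 + (17042 - 1*(-1134))) = (33099 + 100)/(12451 + (17042 - 1*(-1134))) = 33199/(12451 + (17042 + 1134)) = 33199/(12451 + 18176) = 33199/30627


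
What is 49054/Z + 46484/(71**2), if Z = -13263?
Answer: 369236078/66858783 ≈ 5.5226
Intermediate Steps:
49054/Z + 46484/(71**2) = 49054/(-13263) + 46484/(71**2) = 49054*(-1/13263) + 46484/5041 = -49054/13263 + 46484*(1/5041) = -49054/13263 + 46484/5041 = 369236078/66858783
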